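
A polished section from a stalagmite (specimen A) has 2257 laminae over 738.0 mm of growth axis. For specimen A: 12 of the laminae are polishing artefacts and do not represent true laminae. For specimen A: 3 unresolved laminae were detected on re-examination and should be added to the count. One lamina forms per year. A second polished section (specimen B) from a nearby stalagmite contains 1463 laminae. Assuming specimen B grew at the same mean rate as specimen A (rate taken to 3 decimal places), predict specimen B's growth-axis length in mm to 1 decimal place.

479.9 mm

Specimen A: adjusted count: 2257 − 12 + 3 = 2248 laminae.
A: 738.0 mm over 2248 years gives 738.0 / 2248 ≈ 0.328 mm per year.
For B, 0.328 mm/year × 1463 years = 479.9 mm.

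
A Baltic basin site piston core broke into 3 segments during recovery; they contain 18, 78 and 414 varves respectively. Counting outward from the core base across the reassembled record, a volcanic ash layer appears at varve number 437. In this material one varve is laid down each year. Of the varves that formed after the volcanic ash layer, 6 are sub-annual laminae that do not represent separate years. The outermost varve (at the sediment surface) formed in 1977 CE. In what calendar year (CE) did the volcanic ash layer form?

1910 CE

Total varves = 18 + 78 + 414 = 510.
510 − 437 = 73 varves lie beyond the volcanic ash layer toward the sediment surface.
Removing the 6 false varves leaves 73 − 6 = 67 true varves beyond the volcanic ash layer.
Counting back 67 years from 1977 CE places the volcanic ash layer in 1977 − 67 = 1910 CE.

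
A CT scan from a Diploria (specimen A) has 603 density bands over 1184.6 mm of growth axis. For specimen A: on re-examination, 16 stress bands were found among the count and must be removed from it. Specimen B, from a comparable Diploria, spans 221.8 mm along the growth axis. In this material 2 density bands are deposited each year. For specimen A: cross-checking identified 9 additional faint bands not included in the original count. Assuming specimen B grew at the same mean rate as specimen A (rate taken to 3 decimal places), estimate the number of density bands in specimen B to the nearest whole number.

112 density bands

Specimen A: correcting the raw count gives 603 − 16 + 9 = 596 true density bands.
Specimen A: 596 density bands at 2 per year is 596 / 2 = 298 years.
A: Extension rate ≈ 1184.6 / 298 = 3.975 mm/year.
B spans 221.8 / 3.975 = 55.80 years; at 2 density bands per year that is 55.80 × 2 ≈ 112 density bands.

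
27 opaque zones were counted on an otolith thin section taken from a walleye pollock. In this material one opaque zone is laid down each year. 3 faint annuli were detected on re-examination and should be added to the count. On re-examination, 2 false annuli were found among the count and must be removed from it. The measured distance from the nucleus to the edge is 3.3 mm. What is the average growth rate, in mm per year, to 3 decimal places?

After corrections the count is 27 − 2 + 3 = 28 opaque zones.
Extension rate ≈ 3.3 / 28 = 0.118 mm per year.

0.118 mm per year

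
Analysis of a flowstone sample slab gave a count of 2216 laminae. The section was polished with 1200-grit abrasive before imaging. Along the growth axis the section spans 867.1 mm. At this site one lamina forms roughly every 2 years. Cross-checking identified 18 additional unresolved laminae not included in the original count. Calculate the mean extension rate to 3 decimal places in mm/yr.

True lamina count = 2216 + 18 = 2234.
2234 laminae at 2 years each span 2234 × 2 = 4468 years.
Mean rate = 867.1 mm / 4468 years ≈ 0.194 mm/yr.

0.194 mm/yr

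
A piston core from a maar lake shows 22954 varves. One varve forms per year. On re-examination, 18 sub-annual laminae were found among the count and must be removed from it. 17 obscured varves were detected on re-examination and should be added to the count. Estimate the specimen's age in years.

22953 yr

True varve count = 22954 − 18 + 17 = 22953.
At one varve per year, that is 22953 years.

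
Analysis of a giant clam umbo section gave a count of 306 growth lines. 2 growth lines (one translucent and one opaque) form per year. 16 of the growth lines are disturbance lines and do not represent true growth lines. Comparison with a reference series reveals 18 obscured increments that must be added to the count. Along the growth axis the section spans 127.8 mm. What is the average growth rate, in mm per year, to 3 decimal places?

Correcting the raw count gives 306 − 16 + 18 = 308 true growth lines.
With 2 growth lines per year, 308 / 2 = 154 years.
127.8 mm over 154 years gives 127.8 / 154 ≈ 0.830 mm per year.

0.830 mm per year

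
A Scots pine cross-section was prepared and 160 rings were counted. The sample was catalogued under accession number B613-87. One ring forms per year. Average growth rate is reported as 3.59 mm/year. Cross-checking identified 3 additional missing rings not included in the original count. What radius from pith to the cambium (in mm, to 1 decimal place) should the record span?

True ring count = 160 + 3 = 163.
Predicted length = 3.59 mm/year × 163 years = 585.2 mm.

585.2 mm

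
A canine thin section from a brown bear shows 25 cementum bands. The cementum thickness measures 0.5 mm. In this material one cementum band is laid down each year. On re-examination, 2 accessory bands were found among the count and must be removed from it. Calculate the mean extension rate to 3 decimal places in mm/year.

True cementum band count = 25 − 2 = 23.
Mean rate = 0.5 mm / 23 years ≈ 0.022 mm/year.

0.022 mm/year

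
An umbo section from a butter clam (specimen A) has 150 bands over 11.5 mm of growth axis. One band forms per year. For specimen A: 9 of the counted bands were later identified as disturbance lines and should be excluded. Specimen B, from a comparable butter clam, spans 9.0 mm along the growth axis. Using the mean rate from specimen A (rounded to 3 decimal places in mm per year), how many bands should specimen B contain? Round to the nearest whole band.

Specimen A: correcting the raw count gives 150 − 9 = 141 true bands.
A: Mean rate = 11.5 mm / 141 years ≈ 0.082 mm/yr.
For B, 9.0 / 0.082 = 109.76 years ≈ 110 bands.

110 bands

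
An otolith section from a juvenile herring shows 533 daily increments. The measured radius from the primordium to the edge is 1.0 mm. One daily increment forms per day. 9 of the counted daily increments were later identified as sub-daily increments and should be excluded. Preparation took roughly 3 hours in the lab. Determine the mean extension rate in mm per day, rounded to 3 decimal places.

0.002 mm per day

True daily increment count = 533 − 9 = 524.
1.0 mm over 524 days gives 1.0 / 524 ≈ 0.002 mm per day.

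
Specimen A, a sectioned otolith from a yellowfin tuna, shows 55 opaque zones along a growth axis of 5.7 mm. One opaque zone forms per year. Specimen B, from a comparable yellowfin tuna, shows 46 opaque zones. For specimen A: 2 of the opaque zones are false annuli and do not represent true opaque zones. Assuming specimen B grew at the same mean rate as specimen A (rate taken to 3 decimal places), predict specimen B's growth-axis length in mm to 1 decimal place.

Specimen A: adjusted count: 55 − 2 = 53 opaque zones.
A: Extension rate ≈ 5.7 / 53 = 0.108 mm/year.
Length of B = 0.108 × 46 = 5.0 mm.

5.0 mm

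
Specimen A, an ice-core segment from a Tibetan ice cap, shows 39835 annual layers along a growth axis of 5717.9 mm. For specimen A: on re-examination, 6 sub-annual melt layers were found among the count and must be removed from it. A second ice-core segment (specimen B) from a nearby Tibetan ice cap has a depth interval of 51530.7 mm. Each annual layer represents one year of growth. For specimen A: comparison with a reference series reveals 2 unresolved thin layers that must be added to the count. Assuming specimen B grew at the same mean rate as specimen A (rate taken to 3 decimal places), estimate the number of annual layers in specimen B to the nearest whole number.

Specimen A: correcting the raw count gives 39835 − 6 + 2 = 39831 true annual layers.
A: 5717.9 mm over 39831 years gives 5717.9 / 39831 ≈ 0.144 mm/yr.
Specimen B: 51530.7 mm / 0.144 mm per year = 357852.08 years ≈ 357852 annual layers.

357852 annual layers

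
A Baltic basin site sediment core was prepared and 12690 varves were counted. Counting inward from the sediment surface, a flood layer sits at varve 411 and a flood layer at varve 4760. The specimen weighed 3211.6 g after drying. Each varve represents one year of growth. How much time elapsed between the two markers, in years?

4349 years

4760 − 411 = 4349 varves lie between the two events.
One varve per year makes the interval 4349 years.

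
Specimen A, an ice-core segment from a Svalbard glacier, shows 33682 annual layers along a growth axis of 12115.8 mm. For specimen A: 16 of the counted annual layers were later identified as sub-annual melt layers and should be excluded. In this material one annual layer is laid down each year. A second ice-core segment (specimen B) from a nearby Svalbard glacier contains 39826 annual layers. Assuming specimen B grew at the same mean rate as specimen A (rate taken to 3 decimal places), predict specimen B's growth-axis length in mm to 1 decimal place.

Specimen A: after corrections the count is 33682 − 16 = 33666 annual layers.
A: Mean rate = 12115.8 mm / 33666 years ≈ 0.360 mm/yr.
B's length ≈ 0.360 × 39826 = 14337.4 mm.

14337.4 mm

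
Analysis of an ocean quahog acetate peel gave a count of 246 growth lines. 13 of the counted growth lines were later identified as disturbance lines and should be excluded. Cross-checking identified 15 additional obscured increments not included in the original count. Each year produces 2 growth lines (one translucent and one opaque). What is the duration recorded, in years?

124 yr

Adjusted count: 246 − 13 + 15 = 248 growth lines.
Dividing by 2 growth lines per year: 248 / 2 = 124 years.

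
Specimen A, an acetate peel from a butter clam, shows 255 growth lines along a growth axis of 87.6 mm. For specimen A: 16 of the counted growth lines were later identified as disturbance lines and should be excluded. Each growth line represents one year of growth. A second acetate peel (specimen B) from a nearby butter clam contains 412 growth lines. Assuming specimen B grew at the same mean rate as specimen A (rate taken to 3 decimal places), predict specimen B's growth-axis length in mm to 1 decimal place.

151.2 mm

Specimen A: after corrections the count is 255 − 16 = 239 growth lines.
A: Extension rate ≈ 87.6 / 239 = 0.367 mm/year.
B's length ≈ 0.367 × 412 = 151.2 mm.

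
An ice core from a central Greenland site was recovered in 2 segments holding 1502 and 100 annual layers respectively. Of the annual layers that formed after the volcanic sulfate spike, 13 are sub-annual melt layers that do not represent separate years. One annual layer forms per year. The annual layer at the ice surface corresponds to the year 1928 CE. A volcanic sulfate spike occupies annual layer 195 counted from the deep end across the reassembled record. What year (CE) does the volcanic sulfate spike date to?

534 CE

Total annual layers = 1502 + 100 = 1602.
1602 − 195 = 1407 annual layers lie beyond the volcanic sulfate spike toward the ice surface.
Removing the 13 false annual layers leaves 1407 − 13 = 1394 true annual layers beyond the volcanic sulfate spike.
Counting back 1394 years from 1928 CE places the volcanic sulfate spike in 1928 − 1394 = 534 CE.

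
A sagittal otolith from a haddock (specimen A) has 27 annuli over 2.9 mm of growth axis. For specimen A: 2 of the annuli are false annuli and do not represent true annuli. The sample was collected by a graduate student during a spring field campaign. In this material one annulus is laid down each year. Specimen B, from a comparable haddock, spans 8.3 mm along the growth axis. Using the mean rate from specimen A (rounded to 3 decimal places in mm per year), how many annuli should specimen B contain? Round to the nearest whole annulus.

72 annuli

Specimen A: true annulus count = 27 − 2 = 25.
A: Mean rate = 2.9 mm / 25 years ≈ 0.116 mm per year.
B spans 8.3 / 0.116 = 71.55 years ≈ 72 annuli.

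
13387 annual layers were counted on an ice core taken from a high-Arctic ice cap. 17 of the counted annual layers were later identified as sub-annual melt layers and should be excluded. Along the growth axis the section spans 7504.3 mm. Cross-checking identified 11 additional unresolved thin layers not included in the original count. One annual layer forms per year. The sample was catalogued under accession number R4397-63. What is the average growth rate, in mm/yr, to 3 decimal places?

0.561 mm/yr

After corrections the count is 13387 − 17 + 11 = 13381 annual layers.
Extension rate ≈ 7504.3 / 13381 = 0.561 mm/yr.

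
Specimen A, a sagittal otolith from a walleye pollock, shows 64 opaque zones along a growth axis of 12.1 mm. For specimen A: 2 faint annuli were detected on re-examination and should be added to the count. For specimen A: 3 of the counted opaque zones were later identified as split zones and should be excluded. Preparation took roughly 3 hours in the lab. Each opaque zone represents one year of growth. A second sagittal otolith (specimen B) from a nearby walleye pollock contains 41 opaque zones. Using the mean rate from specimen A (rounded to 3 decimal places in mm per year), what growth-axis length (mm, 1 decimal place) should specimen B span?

7.9 mm

Specimen A: true opaque zone count = 64 − 3 + 2 = 63.
A: Mean rate = 12.1 mm / 63 years ≈ 0.192 mm/year.
B's length ≈ 0.192 × 41 = 7.9 mm.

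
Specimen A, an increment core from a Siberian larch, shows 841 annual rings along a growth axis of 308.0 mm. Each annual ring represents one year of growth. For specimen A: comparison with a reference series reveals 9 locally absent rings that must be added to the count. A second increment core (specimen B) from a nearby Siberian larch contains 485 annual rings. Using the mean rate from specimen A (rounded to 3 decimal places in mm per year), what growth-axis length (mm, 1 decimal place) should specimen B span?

175.6 mm

Specimen A: true annual ring count = 841 + 9 = 850.
A: Mean rate = 308.0 mm / 850 years ≈ 0.362 mm/yr.
B's length ≈ 0.362 × 485 = 175.6 mm.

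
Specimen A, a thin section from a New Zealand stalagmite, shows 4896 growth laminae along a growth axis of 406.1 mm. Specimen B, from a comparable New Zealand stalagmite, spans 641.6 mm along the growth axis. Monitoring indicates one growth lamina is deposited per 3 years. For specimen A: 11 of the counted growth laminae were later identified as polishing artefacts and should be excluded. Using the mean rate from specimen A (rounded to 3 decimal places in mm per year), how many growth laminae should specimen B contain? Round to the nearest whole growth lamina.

Specimen A: correcting the raw count gives 4896 − 11 = 4885 true growth laminae.
Specimen A: multiplying by 3 years per growth lamina: 4885 × 3 = 14655 years.
A: 406.1 mm over 14655 years gives 406.1 / 14655 ≈ 0.028 mm/yr.
B spans 641.6 / 0.028 = 22914.29 years; at 3 years per growth lamina that is 22914.29 / 3 ≈ 7638 growth laminae.

7638 growth laminae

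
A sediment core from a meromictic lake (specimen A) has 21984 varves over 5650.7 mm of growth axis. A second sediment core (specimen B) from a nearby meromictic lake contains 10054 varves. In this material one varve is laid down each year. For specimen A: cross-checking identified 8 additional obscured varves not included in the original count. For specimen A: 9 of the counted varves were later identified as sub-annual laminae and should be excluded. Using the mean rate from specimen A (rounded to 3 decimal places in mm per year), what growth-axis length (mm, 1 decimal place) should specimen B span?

2583.9 mm

Specimen A: true varve count = 21984 − 9 + 8 = 21983.
A: 5650.7 mm over 21983 years gives 5650.7 / 21983 ≈ 0.257 mm/yr.
For B, 0.257 mm/year × 10054 years = 2583.9 mm.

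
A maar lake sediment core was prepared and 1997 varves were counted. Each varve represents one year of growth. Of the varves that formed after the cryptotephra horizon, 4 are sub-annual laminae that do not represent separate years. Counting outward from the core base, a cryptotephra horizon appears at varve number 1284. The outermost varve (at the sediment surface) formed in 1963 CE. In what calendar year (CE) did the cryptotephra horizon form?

1254 CE

The cryptotephra horizon sits at varve 1284 from the core base, so 1997 − 1284 = 713 varves formed after it.
Removing the 4 false varves leaves 713 − 4 = 709 true varves beyond the cryptotephra horizon.
Counting back 709 years from 1963 CE places the cryptotephra horizon in 1963 − 709 = 1254 CE.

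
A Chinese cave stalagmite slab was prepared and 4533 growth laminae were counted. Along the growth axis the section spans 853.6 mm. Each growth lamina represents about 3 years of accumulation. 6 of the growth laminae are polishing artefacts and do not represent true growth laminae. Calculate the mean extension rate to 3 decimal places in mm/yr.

Correcting the raw count gives 4533 − 6 = 4527 true growth laminae.
At 3 years per growth lamina, 4527 × 3 = 13581 years.
Extension rate ≈ 853.6 / 13581 = 0.063 mm/yr.

0.063 mm/yr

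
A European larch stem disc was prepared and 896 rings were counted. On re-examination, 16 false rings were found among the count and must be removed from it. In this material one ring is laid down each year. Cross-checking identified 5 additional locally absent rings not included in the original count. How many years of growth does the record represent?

885 yr

Correcting the raw count gives 896 − 16 + 5 = 885 true rings.
At one ring per year, that is 885 years.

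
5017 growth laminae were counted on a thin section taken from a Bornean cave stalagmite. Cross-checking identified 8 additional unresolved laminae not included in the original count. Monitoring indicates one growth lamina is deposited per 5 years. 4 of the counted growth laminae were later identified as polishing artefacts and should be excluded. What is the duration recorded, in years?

Adjusted count: 5017 − 4 + 8 = 5021 growth laminae.
5021 growth laminae at 5 years each span 5021 × 5 = 25105 years.

25105 years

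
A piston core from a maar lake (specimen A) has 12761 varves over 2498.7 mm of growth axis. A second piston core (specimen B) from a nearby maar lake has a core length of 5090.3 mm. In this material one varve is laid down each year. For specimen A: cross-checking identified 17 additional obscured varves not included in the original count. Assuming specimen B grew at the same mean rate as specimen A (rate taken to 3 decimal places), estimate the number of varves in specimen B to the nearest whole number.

Specimen A: correcting the raw count gives 12761 + 17 = 12778 true varves.
A: Extension rate ≈ 2498.7 / 12778 = 0.196 mm/year.
B spans 5090.3 / 0.196 = 25970.92 years ≈ 25971 varves.

25971 varves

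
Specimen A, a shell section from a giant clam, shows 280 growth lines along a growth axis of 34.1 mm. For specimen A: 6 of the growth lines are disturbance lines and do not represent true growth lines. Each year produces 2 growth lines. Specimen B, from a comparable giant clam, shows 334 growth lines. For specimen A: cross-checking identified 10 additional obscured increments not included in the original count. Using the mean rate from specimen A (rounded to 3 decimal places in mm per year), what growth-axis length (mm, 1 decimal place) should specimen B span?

Specimen A: correcting the raw count gives 280 − 6 + 10 = 284 true growth lines.
Specimen A: dividing by 2 growth lines per year: 284 / 2 = 142 years.
A: Mean rate = 34.1 mm / 142 years ≈ 0.240 mm/year.
Specimen B: dividing by 2 growth lines per year: 334 / 2 = 167 years. Length of B = 0.240 × 167 = 40.1 mm.

40.1 mm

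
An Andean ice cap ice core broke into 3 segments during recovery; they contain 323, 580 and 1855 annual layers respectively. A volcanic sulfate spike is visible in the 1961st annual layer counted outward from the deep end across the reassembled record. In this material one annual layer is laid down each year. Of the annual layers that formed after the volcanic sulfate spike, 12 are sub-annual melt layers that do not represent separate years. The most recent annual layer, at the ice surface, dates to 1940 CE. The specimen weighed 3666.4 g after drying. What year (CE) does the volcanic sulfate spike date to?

1155 CE

Total annual layers = 323 + 580 + 1855 = 2758.
2758 − 1961 = 797 annual layers lie beyond the volcanic sulfate spike toward the ice surface.
Excluding 12 false annual layers: 797 − 12 = 785.
The annual layer at the ice surface is 1940 CE, so the volcanic sulfate spike dates to 1940 − 785 = 1155 CE.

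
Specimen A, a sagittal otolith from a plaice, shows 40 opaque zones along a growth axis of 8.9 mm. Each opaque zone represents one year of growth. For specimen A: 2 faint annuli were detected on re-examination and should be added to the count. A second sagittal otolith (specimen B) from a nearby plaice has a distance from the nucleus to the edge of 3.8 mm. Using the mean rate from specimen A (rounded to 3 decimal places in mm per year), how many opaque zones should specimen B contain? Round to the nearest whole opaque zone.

Specimen A: adjusted count: 40 + 2 = 42 opaque zones.
A: Mean rate = 8.9 mm / 42 years ≈ 0.212 mm/yr.
For B, 3.8 / 0.212 = 17.92 years ≈ 18 opaque zones.

18 opaque zones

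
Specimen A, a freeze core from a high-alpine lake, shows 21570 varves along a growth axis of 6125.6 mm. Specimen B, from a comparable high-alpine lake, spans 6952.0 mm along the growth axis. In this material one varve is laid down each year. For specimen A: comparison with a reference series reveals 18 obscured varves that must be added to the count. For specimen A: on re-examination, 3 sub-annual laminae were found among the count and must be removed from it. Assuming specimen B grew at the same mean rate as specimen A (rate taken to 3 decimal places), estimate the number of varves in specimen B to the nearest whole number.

Specimen A: adjusted count: 21570 − 3 + 18 = 21585 varves.
A: 6125.6 mm over 21585 years gives 6125.6 / 21585 ≈ 0.284 mm/year.
Specimen B: 6952.0 mm / 0.284 mm per year = 24478.87 years ≈ 24479 varves.

24479 varves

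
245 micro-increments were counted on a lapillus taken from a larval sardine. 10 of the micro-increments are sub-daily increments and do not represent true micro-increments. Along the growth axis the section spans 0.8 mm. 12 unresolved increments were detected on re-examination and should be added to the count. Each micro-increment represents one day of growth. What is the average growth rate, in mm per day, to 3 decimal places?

0.003 mm per day

After corrections the count is 245 − 10 + 12 = 247 micro-increments.
Extension rate ≈ 0.8 / 247 = 0.003 mm per day.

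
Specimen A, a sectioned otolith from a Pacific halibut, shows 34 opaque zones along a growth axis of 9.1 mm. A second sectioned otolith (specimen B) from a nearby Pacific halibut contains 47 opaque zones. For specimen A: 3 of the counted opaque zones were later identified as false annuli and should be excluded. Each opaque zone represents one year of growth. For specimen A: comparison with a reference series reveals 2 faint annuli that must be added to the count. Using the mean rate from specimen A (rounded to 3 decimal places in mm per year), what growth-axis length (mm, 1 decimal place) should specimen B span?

13.0 mm

Specimen A: true opaque zone count = 34 − 3 + 2 = 33.
A: Extension rate ≈ 9.1 / 33 = 0.276 mm/yr.
Length of B = 0.276 × 47 = 13.0 mm.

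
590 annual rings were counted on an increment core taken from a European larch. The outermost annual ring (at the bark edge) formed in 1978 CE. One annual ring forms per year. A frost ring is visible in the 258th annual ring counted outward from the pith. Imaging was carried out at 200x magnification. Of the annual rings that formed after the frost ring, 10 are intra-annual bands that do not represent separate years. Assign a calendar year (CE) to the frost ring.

1656 CE

Between annual ring 258 and the bark edge there are 590 − 258 = 332 annual rings.
Excluding 10 false annual rings: 332 − 10 = 322.
Counting back 322 years from 1978 CE places the frost ring in 1978 − 322 = 1656 CE.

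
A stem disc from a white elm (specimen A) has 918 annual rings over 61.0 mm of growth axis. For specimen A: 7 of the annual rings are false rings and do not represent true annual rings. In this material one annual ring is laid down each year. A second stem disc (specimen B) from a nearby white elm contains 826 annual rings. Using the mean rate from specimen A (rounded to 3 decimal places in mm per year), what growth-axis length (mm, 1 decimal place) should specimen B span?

55.3 mm

Specimen A: adjusted count: 918 − 7 = 911 annual rings.
A: Mean rate = 61.0 mm / 911 years ≈ 0.067 mm/yr.
B's length ≈ 0.067 × 826 = 55.3 mm.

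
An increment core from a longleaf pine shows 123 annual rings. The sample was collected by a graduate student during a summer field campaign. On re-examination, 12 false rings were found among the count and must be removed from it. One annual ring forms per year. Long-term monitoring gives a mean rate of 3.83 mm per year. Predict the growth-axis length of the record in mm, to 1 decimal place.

425.1 mm

Correcting the raw count gives 123 − 12 = 111 true annual rings.
111 years at 3.83 mm/year gives 3.83 × 111 = 425.1 mm.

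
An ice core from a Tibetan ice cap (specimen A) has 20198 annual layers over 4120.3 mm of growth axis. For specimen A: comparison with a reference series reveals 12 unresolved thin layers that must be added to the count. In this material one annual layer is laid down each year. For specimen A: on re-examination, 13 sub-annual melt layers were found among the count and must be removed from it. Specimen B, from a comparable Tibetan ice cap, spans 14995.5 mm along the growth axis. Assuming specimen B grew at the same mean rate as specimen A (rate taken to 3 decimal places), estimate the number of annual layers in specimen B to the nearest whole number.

73507 annual layers

Specimen A: after corrections the count is 20198 − 13 + 12 = 20197 annual layers.
A: 4120.3 mm over 20197 years gives 4120.3 / 20197 ≈ 0.204 mm/yr.
B spans 14995.5 / 0.204 = 73507.35 years ≈ 73507 annual layers.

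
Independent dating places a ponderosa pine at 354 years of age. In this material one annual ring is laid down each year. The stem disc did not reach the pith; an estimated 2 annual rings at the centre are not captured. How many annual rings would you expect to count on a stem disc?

352 annual rings

At one annual ring per year, 354 years correspond to 354 annual rings.
Subtracting the 2 annual rings not captured gives 354 − 2 = 352 annual rings in the record.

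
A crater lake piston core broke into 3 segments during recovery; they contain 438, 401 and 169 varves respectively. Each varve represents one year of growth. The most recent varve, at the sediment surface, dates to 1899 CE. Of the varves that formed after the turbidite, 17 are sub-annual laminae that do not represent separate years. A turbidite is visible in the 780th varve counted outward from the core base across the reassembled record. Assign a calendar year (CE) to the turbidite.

Total varves = 438 + 401 + 169 = 1008.
The turbidite sits at varve 780 from the core base, so 1008 − 780 = 228 varves formed after it.
Removing the 17 false varves leaves 228 − 17 = 211 true varves beyond the turbidite.
The varve at the sediment surface is 1899 CE, so the turbidite dates to 1899 − 211 = 1688 CE.

1688 CE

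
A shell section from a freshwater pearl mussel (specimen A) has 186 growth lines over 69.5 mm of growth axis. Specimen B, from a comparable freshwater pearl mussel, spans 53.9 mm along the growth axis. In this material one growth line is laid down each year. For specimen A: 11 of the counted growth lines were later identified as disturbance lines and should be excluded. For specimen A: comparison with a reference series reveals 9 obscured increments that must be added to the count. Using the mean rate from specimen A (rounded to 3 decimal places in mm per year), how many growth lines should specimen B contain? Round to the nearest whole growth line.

143 growth lines

Specimen A: after corrections the count is 186 − 11 + 9 = 184 growth lines.
A: Extension rate ≈ 69.5 / 184 = 0.378 mm/year.
B spans 53.9 / 0.378 = 142.59 years ≈ 143 growth lines.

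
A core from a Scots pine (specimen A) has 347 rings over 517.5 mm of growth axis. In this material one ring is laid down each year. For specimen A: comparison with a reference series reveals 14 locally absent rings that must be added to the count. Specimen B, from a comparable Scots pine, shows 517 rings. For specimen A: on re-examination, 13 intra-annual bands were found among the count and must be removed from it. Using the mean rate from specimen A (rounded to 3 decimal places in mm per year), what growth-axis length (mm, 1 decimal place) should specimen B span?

768.8 mm

Specimen A: correcting the raw count gives 347 − 13 + 14 = 348 true rings.
A: Extension rate ≈ 517.5 / 348 = 1.487 mm per year.
For B, 1.487 mm/year × 517 years = 768.8 mm.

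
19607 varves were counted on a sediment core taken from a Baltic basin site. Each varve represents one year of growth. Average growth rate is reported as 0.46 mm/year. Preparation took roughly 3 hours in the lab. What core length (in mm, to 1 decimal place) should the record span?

The record spans 19607 years at 0.46 mm per year.
19607 years at 0.46 mm/year gives 0.46 × 19607 = 9019.2 mm.

9019.2 mm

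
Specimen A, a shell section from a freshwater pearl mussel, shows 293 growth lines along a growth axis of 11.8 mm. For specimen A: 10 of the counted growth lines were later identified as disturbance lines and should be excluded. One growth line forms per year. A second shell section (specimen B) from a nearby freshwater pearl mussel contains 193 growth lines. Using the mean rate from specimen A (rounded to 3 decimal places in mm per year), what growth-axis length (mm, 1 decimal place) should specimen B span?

Specimen A: adjusted count: 293 − 10 = 283 growth lines.
A: Extension rate ≈ 11.8 / 283 = 0.042 mm/yr.
B's length ≈ 0.042 × 193 = 8.1 mm.

8.1 mm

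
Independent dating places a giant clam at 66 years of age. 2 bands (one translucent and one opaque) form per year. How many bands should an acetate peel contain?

132 bands

66 years at 2 bands per year gives 66 × 2 = 132 bands.
So 132 bands should be present.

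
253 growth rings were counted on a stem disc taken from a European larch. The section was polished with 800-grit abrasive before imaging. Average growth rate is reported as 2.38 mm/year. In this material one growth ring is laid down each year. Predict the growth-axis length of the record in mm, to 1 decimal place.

253 years of growth are recorded.
Predicted length = 2.38 mm/year × 253 years = 602.1 mm.

602.1 mm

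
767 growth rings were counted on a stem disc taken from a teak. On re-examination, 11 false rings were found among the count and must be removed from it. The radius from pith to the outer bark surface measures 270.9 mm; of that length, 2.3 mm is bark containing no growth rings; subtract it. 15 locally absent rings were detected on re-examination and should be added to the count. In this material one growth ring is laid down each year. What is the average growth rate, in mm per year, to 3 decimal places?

Adjusted count: 767 − 11 + 15 = 771 growth rings.
Removing the 2.3 mm offcut leaves 270.9 − 2.3 = 268.6 mm.
Extension rate ≈ 268.6 / 771 = 0.348 mm per year.

0.348 mm per year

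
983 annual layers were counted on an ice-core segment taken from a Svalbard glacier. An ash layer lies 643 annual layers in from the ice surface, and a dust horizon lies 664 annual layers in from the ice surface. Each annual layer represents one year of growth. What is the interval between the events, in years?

664 − 643 = 21 annual layers lie between the two events.
That is 21 years at one annual layer per year.

21 years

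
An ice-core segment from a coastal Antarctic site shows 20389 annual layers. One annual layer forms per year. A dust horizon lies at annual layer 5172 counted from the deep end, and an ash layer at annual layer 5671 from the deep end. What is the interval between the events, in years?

499 yr

The two markers are separated by 5671 − 5172 = 499 annual layers.
At one annual layer per year, 499 years elapsed between them.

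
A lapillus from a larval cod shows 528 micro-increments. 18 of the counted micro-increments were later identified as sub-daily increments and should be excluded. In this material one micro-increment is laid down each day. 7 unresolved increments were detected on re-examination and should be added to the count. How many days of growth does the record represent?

517 days

After corrections the count is 528 − 18 + 7 = 517 micro-increments.
With a one-to-one micro-increment periodicity this is 517 days.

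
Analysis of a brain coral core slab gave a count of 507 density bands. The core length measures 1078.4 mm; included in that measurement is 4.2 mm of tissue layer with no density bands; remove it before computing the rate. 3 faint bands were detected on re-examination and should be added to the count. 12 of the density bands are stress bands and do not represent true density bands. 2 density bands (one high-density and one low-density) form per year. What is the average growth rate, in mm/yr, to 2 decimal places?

4.31 mm/yr

After corrections the count is 507 − 12 + 3 = 498 density bands.
Dividing by 2 density bands per year: 498 / 2 = 249 years.
Removing the 4.2 mm offcut leaves 1078.4 − 4.2 = 1074.2 mm.
Mean rate = 1074.2 mm / 249 years ≈ 4.31 mm/yr.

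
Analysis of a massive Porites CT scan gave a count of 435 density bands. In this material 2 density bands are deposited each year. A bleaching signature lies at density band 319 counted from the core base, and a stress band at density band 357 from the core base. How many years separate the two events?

Separation: 357 − 319 = 38 density bands.
With 2 density bands per year, 38 / 2 = 19 years.

19 years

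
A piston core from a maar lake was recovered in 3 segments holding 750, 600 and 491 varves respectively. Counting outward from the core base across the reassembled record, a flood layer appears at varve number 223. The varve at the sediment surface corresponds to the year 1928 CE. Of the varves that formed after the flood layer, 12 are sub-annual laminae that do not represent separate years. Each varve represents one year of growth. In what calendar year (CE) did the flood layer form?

322 CE

Total varves = 750 + 600 + 491 = 1841.
The flood layer sits at varve 223 from the core base, so 1841 − 223 = 1618 varves formed after it.
Excluding 12 false varves: 1618 − 12 = 1606.
1928 − 1606 = 322 CE.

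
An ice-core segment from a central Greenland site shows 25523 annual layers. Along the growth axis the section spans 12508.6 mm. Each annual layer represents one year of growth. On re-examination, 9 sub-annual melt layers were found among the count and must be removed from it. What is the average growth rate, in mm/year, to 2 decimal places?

0.49 mm/year

True annual layer count = 25523 − 9 = 25514.
12508.6 mm over 25514 years gives 12508.6 / 25514 ≈ 0.49 mm/year.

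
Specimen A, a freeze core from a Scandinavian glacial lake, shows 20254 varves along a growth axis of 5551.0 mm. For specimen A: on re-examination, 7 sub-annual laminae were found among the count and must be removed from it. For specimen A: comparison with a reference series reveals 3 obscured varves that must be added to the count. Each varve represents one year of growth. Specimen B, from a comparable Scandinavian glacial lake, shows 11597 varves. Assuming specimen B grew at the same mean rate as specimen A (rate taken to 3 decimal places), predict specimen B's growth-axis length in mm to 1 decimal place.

Specimen A: true varve count = 20254 − 7 + 3 = 20250.
A: 5551.0 mm over 20250 years gives 5551.0 / 20250 ≈ 0.274 mm per year.
For B, 0.274 mm/year × 11597 years = 3177.6 mm.

3177.6 mm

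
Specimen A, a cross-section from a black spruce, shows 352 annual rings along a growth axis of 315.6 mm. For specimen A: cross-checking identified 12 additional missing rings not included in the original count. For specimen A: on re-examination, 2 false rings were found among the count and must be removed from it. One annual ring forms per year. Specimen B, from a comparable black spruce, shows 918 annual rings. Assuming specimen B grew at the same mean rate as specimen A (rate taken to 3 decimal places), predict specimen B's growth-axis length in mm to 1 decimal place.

800.5 mm

Specimen A: adjusted count: 352 − 2 + 12 = 362 annual rings.
A: 315.6 mm over 362 years gives 315.6 / 362 ≈ 0.872 mm/yr.
For B, 0.872 mm/year × 918 years = 800.5 mm.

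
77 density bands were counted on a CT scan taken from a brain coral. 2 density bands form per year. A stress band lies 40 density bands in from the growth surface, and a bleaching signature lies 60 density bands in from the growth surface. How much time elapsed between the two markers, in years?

Separation: 60 − 40 = 20 density bands.
Dividing by 2 density bands per year: 20 / 2 = 10 years.

10 yr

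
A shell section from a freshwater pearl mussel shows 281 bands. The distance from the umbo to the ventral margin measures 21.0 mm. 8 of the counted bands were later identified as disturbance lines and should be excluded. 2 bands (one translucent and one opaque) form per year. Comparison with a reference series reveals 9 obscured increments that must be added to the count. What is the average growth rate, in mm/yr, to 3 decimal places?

0.149 mm/yr

After corrections the count is 281 − 8 + 9 = 282 bands.
282 bands at 2 per year is 282 / 2 = 141 years.
21.0 mm over 141 years gives 21.0 / 141 ≈ 0.149 mm/yr.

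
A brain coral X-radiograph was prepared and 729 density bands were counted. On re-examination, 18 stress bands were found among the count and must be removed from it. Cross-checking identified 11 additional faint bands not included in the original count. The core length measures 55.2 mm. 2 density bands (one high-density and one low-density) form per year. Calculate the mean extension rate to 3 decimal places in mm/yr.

True density band count = 729 − 18 + 11 = 722.
With 2 density bands per year, 722 / 2 = 361 years.
Extension rate ≈ 55.2 / 361 = 0.153 mm/yr.

0.153 mm/yr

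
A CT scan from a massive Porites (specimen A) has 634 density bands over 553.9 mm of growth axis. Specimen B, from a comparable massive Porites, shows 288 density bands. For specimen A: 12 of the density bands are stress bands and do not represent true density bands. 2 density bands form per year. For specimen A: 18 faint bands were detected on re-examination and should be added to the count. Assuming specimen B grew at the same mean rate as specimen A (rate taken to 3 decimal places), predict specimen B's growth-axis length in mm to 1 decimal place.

Specimen A: adjusted count: 634 − 12 + 18 = 640 density bands.
Specimen A: with 2 density bands per year, 640 / 2 = 320 years.
A: Mean rate = 553.9 mm / 320 years ≈ 1.731 mm/year.
Specimen B: dividing by 2 density bands per year: 288 / 2 = 144 years. For B, 1.731 mm/year × 144 years = 249.3 mm.

249.3 mm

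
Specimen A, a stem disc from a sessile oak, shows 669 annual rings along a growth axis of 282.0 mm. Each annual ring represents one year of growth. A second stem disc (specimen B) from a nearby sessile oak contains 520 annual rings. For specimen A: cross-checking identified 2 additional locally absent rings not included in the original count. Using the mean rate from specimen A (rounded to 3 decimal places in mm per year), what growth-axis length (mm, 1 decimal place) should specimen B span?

218.4 mm

Specimen A: true annual ring count = 669 + 2 = 671.
A: 282.0 mm over 671 years gives 282.0 / 671 ≈ 0.420 mm per year.
B's length ≈ 0.420 × 520 = 218.4 mm.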